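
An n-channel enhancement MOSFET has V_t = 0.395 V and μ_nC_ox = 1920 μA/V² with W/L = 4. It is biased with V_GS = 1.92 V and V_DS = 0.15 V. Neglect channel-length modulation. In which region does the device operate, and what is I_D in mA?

k_n = μ_nC_ox · (W/L) = 7.68 mA/V².
V_ov = V_GS − V_t = 1.92 − 0.395 = 1.52 V.
Since V_DS = 0.15 V < V_ov = 1.52 V, the device is in the triode region.
I_D = k_n [V_ov · V_DS − ½ V_DS²] = 7.68 × [1.52 × 0.15 − 0.5 × 0.15²] = 1.67 mA.

Triode; I_D = 1.67 mA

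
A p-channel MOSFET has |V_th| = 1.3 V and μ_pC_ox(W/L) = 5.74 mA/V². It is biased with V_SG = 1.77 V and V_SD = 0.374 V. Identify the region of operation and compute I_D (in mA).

V_ov = V_SG − |V_th| = 1.77 − 1.3 = 0.47 V.
Since V_SD = 0.374 V < V_ov = 0.47 V, the device is in the triode region.
I_D = k_p [V_ov · V_SD − ½ V_SD²] = 5.74 × [0.47 × 0.374 − 0.5 × 0.374²] = 0.608 mA.

Triode; I_D = 0.608 mA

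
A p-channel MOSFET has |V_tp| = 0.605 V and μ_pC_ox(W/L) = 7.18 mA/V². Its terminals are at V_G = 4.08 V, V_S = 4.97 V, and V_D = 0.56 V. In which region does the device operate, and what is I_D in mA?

V_SG = V_S − V_G = 4.97 − 4.08 = 0.89 V; V_SD = V_S − V_D = 4.97 − 0.56 = 4.41 V.
V_ov = V_SG − |V_tp| = 0.89 − 0.605 = 0.285 V.
Since V_SD = 4.41 V ≥ V_ov = 0.285 V, the device is in saturation.
I_D = ½ k_p V_ov² = 0.5 × 7.18 × 0.285² = 0.292 mA.

Saturation; I_D = 0.292 mA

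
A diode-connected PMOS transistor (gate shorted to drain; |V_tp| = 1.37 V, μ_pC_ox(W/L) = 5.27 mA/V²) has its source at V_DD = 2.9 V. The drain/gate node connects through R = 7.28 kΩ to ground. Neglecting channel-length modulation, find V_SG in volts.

With gate tied to drain, V_SG = V_SD ≥ V_SG − |V_tp|, so the device is in saturation.
KCL at the drain: ½ k_p (V_SG − |V_tp|)² = (V_DD − V_SG)/R.
Let x = V_SG − 1.37. Then 19.2 x² + x − 1.53 = 0, giving x = 0.258 V (positive root), so V_SG = 1.63 V.
I_D = (V_DD − V_SG)/R = (2.9 − 1.63) / 7.28 = 0.175 mA.

V_SG = 1.63 V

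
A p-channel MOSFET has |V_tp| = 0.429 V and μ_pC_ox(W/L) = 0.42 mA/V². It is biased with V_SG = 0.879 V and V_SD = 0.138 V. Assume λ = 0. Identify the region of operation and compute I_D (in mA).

Triode; I_D = 0.0221 mA

V_ov = V_SG − |V_tp| = 0.879 − 0.429 = 0.45 V.
Since V_SD = 0.138 V < V_ov = 0.45 V, the device is in the triode region.
I_D = k_p [V_ov · V_SD − ½ V_SD²] = 0.42 × [0.45 × 0.138 − 0.5 × 0.138²] = 0.0221 mA.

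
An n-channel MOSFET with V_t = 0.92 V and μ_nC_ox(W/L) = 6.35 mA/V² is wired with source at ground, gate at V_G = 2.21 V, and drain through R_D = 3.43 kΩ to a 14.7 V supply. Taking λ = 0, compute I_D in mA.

V_GS = V_G = 2.21 V, so V_ov = 2.21 − 0.92 = 1.29 V.
Assume saturation: I_D = ½ k_n V_ov² = 0.5 × 6.35 × 1.29² = 5.28 mA, giving V_DS = V_DD − I_D R_D = 14.7 − 5.28 × 3.43 = -3.42 V.
But -3.42 V < V_ov = 1.29 V, so the device is actually in triode.
In triode I_D = k_n[V_ov V_DS − ½ V_DS²] and I_D = (V_DD − V_DS)/R_D. Equating: 10.9 V_DS² − 29.1 V_DS + 14.7 = 0, giving V_DS = 0.676 V (the root below V_ov).
I_D = (14.7 − 0.676) / 3.43 = 4.09 mA.

I_D = 4.09 mA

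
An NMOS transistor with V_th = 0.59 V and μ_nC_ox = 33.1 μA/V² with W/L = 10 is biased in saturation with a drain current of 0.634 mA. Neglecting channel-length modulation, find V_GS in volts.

V_GS = 2.55 V

k_n = μ_nC_ox · (W/L) = 0.331 mA/V².
In saturation I_D = ½ k_n (V_GS − V_th)², so V_GS − V_th = √(2 I_D / k_n) = √(2 × 0.634 / 0.331) = 1.96 V.
V_GS = 0.59 + 1.96 = 2.55 V.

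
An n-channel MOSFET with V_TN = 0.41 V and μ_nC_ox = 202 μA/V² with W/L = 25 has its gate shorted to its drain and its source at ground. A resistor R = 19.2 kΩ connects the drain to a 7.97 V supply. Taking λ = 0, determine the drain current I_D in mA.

With gate tied to drain, V_GS = V_DS ≥ V_GS − V_TN, so the device is in saturation.
k_n = μ_nC_ox · (W/L) = 5.05 mA/V².
KCL at the drain: ½ k_n (V_GS − V_TN)² = (V_DD − V_GS)/R.
Let x = V_GS − 0.41. Then 48.5 x² + x − 7.56 = 0, giving x = 0.385 V (positive root), so V_GS = 0.795 V.
I_D = (V_DD − V_GS)/R = (7.97 − 0.795) / 19.2 = 0.374 mA.

I_D = 0.374 mA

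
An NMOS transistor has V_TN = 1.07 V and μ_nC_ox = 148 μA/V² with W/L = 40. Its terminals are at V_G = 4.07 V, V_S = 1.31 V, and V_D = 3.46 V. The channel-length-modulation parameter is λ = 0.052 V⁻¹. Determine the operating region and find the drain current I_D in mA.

Saturation; I_D = 9.40 mA

V_GS = V_G − V_S = 4.07 − 1.31 = 2.76 V; V_DS = V_D − V_S = 3.46 − 1.31 = 2.15 V.
k_n = μ_nC_ox · (W/L) = 5.92 mA/V².
V_ov = V_GS − V_TN = 2.76 − 1.07 = 1.69 V.
Since V_DS = 2.15 V ≥ V_ov = 1.69 V, the device is in saturation.
I_D = ½ k_n V_ov² (1 + λ V_DS) = 0.5 × 5.92 × 1.69² × (1 + 0.052 × 2.15) = 9.4 mA.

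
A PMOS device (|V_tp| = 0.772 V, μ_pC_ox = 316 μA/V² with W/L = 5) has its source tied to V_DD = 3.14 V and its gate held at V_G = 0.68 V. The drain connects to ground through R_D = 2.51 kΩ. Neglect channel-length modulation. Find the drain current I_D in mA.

V_SG = V_DD − V_G = 3.14 − 0.68 = 2.46 V, so V_ov = 2.46 − 0.772 = 1.69 V.
k_p = μ_pC_ox · (W/L) = 1.58 mA/V².
Assume saturation: I_D = ½ k_p V_ov² = 0.5 × 1.58 × 1.69² = 2.25 mA, giving V_SD = V_DD − I_D R_D = 3.14 − 2.25 × 2.51 = -2.51 V.
But -2.51 V < V_ov = 1.69 V, so the device is actually in triode.
In triode I_D = k_p[V_ov V_SD − ½ V_SD²] and I_D = (V_DD − V_SD)/R_D. Equating: 1.98 V_SD² − 7.694 V_SD + 3.14 = 0, giving V_SD = 0.463 V (the root below V_ov).
I_D = (3.14 − 0.463) / 2.51 = 1.07 mA.

I_D = 1.07 mA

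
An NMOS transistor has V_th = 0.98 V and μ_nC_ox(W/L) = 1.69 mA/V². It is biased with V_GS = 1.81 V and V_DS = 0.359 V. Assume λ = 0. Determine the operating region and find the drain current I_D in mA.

Triode; I_D = 0.395 mA

V_ov = V_GS − V_th = 1.81 − 0.98 = 0.83 V.
Since V_DS = 0.359 V < V_ov = 0.83 V, the device is in the triode region.
I_D = k_n [V_ov · V_DS − ½ V_DS²] = 1.69 × [0.83 × 0.359 − 0.5 × 0.359²] = 0.395 mA.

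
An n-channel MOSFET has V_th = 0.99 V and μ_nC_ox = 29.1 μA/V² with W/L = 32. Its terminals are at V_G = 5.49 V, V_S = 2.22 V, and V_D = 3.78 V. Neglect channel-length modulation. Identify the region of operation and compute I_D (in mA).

V_GS = V_G − V_S = 5.49 − 2.22 = 3.27 V; V_DS = V_D − V_S = 3.78 − 2.22 = 1.56 V.
k_n = μ_nC_ox · (W/L) = 0.9312 mA/V².
V_ov = V_GS − V_th = 3.27 − 0.99 = 2.28 V.
Since V_DS = 1.56 V < V_ov = 2.28 V, the device is in the triode region.
I_D = k_n [V_ov · V_DS − ½ V_DS²] = 0.9312 × [2.28 × 1.56 − 0.5 × 1.56²] = 2.18 mA.

Triode; I_D = 2.18 mA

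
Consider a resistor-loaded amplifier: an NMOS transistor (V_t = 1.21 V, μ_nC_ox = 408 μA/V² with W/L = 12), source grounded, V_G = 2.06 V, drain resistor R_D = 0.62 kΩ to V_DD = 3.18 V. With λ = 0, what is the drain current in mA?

V_GS = V_G = 2.06 V, so V_ov = 2.06 − 1.21 = 0.85 V.
k_n = μ_nC_ox · (W/L) = 4.896 mA/V².
Assume saturation: I_D = ½ k_n V_ov² = 0.5 × 4.896 × 0.85² = 1.77 mA, giving V_DS = V_DD − I_D R_D = 3.18 − 1.77 × 0.62 = 2.08 V.
V_DS = 2.08 V ≥ V_ov = 0.85 V, confirming saturation.

I_D = 1.77 mA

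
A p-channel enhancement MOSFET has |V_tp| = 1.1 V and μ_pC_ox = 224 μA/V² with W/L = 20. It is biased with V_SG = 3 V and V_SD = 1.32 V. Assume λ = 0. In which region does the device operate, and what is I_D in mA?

k_p = μ_pC_ox · (W/L) = 4.48 mA/V².
V_ov = V_SG − |V_tp| = 3 − 1.1 = 1.9 V.
Since V_SD = 1.32 V < V_ov = 1.9 V, the device is in the triode region.
I_D = k_p [V_ov · V_SD − ½ V_SD²] = 4.48 × [1.9 × 1.32 − 0.5 × 1.32²] = 7.33 mA.

Triode; I_D = 7.33 mA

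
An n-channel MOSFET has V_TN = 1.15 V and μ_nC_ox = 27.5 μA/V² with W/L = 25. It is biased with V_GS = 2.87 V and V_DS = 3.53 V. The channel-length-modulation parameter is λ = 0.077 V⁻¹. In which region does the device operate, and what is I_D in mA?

k_n = μ_nC_ox · (W/L) = 0.6875 mA/V².
V_ov = V_GS − V_TN = 2.87 − 1.15 = 1.72 V.
Since V_DS = 3.53 V ≥ V_ov = 1.72 V, the device is in saturation.
I_D = ½ k_n V_ov² (1 + λ V_DS) = 0.5 × 0.6875 × 1.72² × (1 + 0.077 × 3.53) = 1.29 mA.

Saturation; I_D = 1.29 mA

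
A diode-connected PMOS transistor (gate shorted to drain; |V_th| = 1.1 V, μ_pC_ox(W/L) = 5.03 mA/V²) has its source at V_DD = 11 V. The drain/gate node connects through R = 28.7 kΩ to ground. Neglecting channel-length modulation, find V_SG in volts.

V_SG = 1.46 V

With gate tied to drain, V_SG = V_SD ≥ V_SG − |V_th|, so the device is in saturation.
KCL at the drain: ½ k_p (V_SG − |V_th|)² = (V_DD − V_SG)/R.
Let x = V_SG − 1.1. Then 72.2 x² + x − 9.9 = 0, giving x = 0.363 V (positive root), so V_SG = 1.46 V.
I_D = (V_DD − V_SG)/R = (11 − 1.46) / 28.7 = 0.332 mA.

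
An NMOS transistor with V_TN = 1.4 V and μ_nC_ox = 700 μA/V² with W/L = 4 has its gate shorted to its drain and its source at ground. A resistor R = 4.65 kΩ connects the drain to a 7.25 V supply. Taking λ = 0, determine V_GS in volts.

V_GS = 2.27 V

With gate tied to drain, V_GS = V_DS ≥ V_GS − V_TN, so the device is in saturation.
k_n = μ_nC_ox · (W/L) = 2.8 mA/V².
KCL at the drain: ½ k_n (V_GS − V_TN)² = (V_DD − V_GS)/R.
Let x = V_GS − 1.4. Then 6.51 x² + x − 5.85 = 0, giving x = 0.874 V (positive root), so V_GS = 2.27 V.
I_D = (V_DD − V_GS)/R = (7.25 − 2.27) / 4.65 = 1.07 mA.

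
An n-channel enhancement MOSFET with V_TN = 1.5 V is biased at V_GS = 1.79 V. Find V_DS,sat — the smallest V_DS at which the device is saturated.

The boundary between triode and saturation is V_DS = V_GS − V_TN = V_ov.
V_ov = 1.79 − 1.5 = 0.29 V.

V_DS,sat = 0.290 V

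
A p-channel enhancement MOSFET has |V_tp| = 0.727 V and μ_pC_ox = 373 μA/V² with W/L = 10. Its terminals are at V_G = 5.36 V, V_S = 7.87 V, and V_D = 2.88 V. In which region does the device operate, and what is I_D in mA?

Saturation; I_D = 5.93 mA

V_SG = V_S − V_G = 7.87 − 5.36 = 2.51 V; V_SD = V_S − V_D = 7.87 − 2.88 = 4.99 V.
k_p = μ_pC_ox · (W/L) = 3.73 mA/V².
V_ov = V_SG − |V_tp| = 2.51 − 0.727 = 1.78 V.
Since V_SD = 4.99 V ≥ V_ov = 1.78 V, the device is in saturation.
I_D = ½ k_p V_ov² = 0.5 × 3.73 × 1.78² = 5.93 mA.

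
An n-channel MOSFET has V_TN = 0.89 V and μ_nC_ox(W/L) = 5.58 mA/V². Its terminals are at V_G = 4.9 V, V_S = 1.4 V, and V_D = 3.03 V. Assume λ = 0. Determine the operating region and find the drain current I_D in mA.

V_GS = V_G − V_S = 4.9 − 1.4 = 3.5 V; V_DS = V_D − V_S = 3.03 − 1.4 = 1.63 V.
V_ov = V_GS − V_TN = 3.5 − 0.89 = 2.61 V.
Since V_DS = 1.63 V < V_ov = 2.61 V, the device is in the triode region.
I_D = k_n [V_ov · V_DS − ½ V_DS²] = 5.58 × [2.61 × 1.63 − 0.5 × 1.63²] = 16.3 mA.

Triode; I_D = 16.3 mA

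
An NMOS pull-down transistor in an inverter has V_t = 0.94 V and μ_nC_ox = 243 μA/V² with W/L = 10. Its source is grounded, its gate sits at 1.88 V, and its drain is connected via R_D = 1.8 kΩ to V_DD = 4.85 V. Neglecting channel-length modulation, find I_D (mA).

I_D = 1.07 mA

V_GS = V_G = 1.88 V, so V_ov = 1.88 − 0.94 = 0.94 V.
k_n = μ_nC_ox · (W/L) = 2.43 mA/V².
Assume saturation: I_D = ½ k_n V_ov² = 0.5 × 2.43 × 0.94² = 1.07 mA, giving V_DS = V_DD − I_D R_D = 4.85 − 1.07 × 1.8 = 2.92 V.
V_DS = 2.92 V ≥ V_ov = 0.94 V, confirming saturation.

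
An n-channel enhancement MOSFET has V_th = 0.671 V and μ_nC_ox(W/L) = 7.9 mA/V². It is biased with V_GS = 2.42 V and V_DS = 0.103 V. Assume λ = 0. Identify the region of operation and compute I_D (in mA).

V_ov = V_GS − V_th = 2.42 − 0.671 = 1.75 V.
Since V_DS = 0.103 V < V_ov = 1.75 V, the device is in the triode region.
I_D = k_n [V_ov · V_DS − ½ V_DS²] = 7.9 × [1.75 × 0.103 − 0.5 × 0.103²] = 1.38 mA.

Triode; I_D = 1.38 mA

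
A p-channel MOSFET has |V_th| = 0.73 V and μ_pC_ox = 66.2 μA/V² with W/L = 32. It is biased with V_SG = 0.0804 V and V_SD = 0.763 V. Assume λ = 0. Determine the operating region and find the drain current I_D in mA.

V_SG = 0.0804 V < |V_th| = 0.73 V, so the transistor is in cutoff.

Cutoff; I_D = 0 mA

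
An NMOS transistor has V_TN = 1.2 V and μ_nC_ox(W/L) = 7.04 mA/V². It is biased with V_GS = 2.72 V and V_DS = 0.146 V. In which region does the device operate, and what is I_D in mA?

V_ov = V_GS − V_TN = 2.72 − 1.2 = 1.52 V.
Since V_DS = 0.146 V < V_ov = 1.52 V, the device is in the triode region.
I_D = k_n [V_ov · V_DS − ½ V_DS²] = 7.04 × [1.52 × 0.146 − 0.5 × 0.146²] = 1.49 mA.

Triode; I_D = 1.49 mA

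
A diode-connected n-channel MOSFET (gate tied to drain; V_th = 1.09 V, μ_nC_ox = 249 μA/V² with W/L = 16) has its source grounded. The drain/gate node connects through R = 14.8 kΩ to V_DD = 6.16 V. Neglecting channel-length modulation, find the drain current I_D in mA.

With gate tied to drain, V_GS = V_DS ≥ V_GS − V_th, so the device is in saturation.
k_n = μ_nC_ox · (W/L) = 3.984 mA/V².
KCL at the drain: ½ k_n (V_GS − V_th)² = (V_DD − V_GS)/R.
Let x = V_GS − 1.09. Then 29.5 x² + x − 5.07 = 0, giving x = 0.398 V (positive root), so V_GS = 1.49 V.
I_D = (V_DD − V_GS)/R = (6.16 − 1.49) / 14.8 = 0.316 mA.

I_D = 0.316 mA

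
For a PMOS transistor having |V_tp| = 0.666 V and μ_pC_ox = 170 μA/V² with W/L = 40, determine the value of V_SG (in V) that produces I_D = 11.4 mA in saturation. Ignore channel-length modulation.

V_SG = 2.50 V

k_p = μ_pC_ox · (W/L) = 6.8 mA/V².
In saturation I_D = ½ k_p (V_SG − |V_tp|)², so V_SG − |V_tp| = √(2 I_D / k_p) = √(2 × 11.4 / 6.8) = 1.83 V.
V_SG = 0.666 + 1.83 = 2.5 V.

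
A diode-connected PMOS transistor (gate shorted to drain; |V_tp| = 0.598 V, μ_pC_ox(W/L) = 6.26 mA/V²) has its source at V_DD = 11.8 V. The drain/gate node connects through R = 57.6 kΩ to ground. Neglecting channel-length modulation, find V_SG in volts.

With gate tied to drain, V_SG = V_SD ≥ V_SG − |V_tp|, so the device is in saturation.
KCL at the drain: ½ k_p (V_SG − |V_tp|)² = (V_DD − V_SG)/R.
Let x = V_SG − 0.598. Then 180 x² + x − 11.2 = 0, giving x = 0.247 V (positive root), so V_SG = 0.845 V.
I_D = (V_DD − V_SG)/R = (11.8 − 0.845) / 57.6 = 0.19 mA.

V_SG = 0.845 V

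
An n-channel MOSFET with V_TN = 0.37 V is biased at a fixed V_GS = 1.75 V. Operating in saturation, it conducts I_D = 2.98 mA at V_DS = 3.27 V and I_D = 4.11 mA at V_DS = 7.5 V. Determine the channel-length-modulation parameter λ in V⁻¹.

With V_GS fixed, I_D ∝ (1 + λ V_DS) in saturation, so I_D2/I_D1 = (1 + λ V_DS2)/(1 + λ V_DS1).
4.11/2.98 = 1.379 = (1 + 7.5 λ)/(1 + 3.27 λ).
Solving: λ (I_D1 V_DS2 − I_D2 V_DS1) = I_D2 − I_D1, so λ = (4.11 − 2.98) / (2.98 × 7.5 − 4.11 × 3.27) = 1.13 / 8.91 = 0.127 V⁻¹.

λ = 0.127 V⁻¹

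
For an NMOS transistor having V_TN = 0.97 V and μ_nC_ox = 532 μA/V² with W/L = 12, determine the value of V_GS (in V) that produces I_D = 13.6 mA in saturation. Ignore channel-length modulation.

V_GS = 3.03 V

k_n = μ_nC_ox · (W/L) = 6.384 mA/V².
In saturation I_D = ½ k_n (V_GS − V_TN)², so V_GS − V_TN = √(2 I_D / k_n) = √(2 × 13.6 / 6.384) = 2.06 V.
V_GS = 0.97 + 2.06 = 3.03 V.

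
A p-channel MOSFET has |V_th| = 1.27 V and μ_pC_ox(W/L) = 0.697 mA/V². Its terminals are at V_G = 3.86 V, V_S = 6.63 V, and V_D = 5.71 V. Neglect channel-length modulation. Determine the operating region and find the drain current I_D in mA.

V_SG = V_S − V_G = 6.63 − 3.86 = 2.77 V; V_SD = V_S − V_D = 6.63 − 5.71 = 0.92 V.
V_ov = V_SG − |V_th| = 2.77 − 1.27 = 1.5 V.
Since V_SD = 0.92 V < V_ov = 1.5 V, the device is in the triode region.
I_D = k_p [V_ov · V_SD − ½ V_SD²] = 0.697 × [1.5 × 0.92 − 0.5 × 0.92²] = 0.667 mA.

Triode; I_D = 0.667 mA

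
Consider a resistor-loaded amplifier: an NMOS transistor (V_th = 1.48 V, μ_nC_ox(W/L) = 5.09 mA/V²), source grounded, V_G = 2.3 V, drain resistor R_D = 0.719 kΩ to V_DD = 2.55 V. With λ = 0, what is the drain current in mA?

I_D = 1.71 mA

V_GS = V_G = 2.3 V, so V_ov = 2.3 − 1.48 = 0.82 V.
Assume saturation: I_D = ½ k_n V_ov² = 0.5 × 5.09 × 0.82² = 1.71 mA, giving V_DS = V_DD − I_D R_D = 2.55 − 1.71 × 0.719 = 1.32 V.
V_DS = 1.32 V ≥ V_ov = 0.82 V, confirming saturation.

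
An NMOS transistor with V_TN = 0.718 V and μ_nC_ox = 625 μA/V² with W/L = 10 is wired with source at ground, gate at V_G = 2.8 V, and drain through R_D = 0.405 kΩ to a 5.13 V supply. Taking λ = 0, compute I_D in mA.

I_D = 10.1 mA

V_GS = V_G = 2.8 V, so V_ov = 2.8 − 0.718 = 2.08 V.
k_n = μ_nC_ox · (W/L) = 6.25 mA/V².
Assume saturation: I_D = ½ k_n V_ov² = 0.5 × 6.25 × 2.08² = 13.5 mA, giving V_DS = V_DD − I_D R_D = 5.13 − 13.5 × 0.405 = -0.356 V.
But -0.356 V < V_ov = 2.08 V, so the device is actually in triode.
In triode I_D = k_n[V_ov V_DS − ½ V_DS²] and I_D = (V_DD − V_DS)/R_D. Equating: 1.27 V_DS² − 6.27 V_DS + 5.13 = 0, giving V_DS = 1.03 V (the root below V_ov).
I_D = (5.13 − 1.03) / 0.405 = 10.1 mA.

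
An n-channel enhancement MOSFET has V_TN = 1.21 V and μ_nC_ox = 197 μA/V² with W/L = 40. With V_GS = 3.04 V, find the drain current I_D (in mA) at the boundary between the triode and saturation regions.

I_D = 13.2 mA

At the boundary V_DS = V_ov = V_GS − V_TN = 3.04 − 1.21 = 1.83 V.
k_n = μ_nC_ox · (W/L) = 7.88 mA/V².
I_D = ½ k_n V_ov² = 0.5 × 7.88 × 1.83² = 13.2 mA.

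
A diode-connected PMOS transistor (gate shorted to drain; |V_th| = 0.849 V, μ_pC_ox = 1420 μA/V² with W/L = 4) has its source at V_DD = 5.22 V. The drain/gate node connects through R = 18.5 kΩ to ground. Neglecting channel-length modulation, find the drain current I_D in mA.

I_D = 0.221 mA

With gate tied to drain, V_SG = V_SD ≥ V_SG − |V_th|, so the device is in saturation.
k_p = μ_pC_ox · (W/L) = 5.68 mA/V².
KCL at the drain: ½ k_p (V_SG − |V_th|)² = (V_DD − V_SG)/R.
Let x = V_SG − 0.849. Then 52.5 x² + x − 4.371 = 0, giving x = 0.279 V (positive root), so V_SG = 1.13 V.
I_D = (V_DD − V_SG)/R = (5.22 − 1.13) / 18.5 = 0.221 mA.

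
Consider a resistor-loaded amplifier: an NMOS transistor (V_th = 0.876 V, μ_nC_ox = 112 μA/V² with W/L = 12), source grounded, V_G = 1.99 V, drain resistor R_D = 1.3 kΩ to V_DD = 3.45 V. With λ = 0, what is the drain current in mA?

V_GS = V_G = 1.99 V, so V_ov = 1.99 − 0.876 = 1.11 V.
k_n = μ_nC_ox · (W/L) = 1.344 mA/V².
Assume saturation: I_D = ½ k_n V_ov² = 0.5 × 1.344 × 1.11² = 0.834 mA, giving V_DS = V_DD − I_D R_D = 3.45 − 0.834 × 1.3 = 2.37 V.
V_DS = 2.37 V ≥ V_ov = 1.11 V, confirming saturation.

I_D = 0.834 mA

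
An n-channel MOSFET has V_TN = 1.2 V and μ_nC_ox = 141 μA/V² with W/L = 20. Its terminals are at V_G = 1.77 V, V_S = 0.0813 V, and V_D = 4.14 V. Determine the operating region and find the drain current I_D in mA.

Saturation; I_D = 0.337 mA

V_GS = V_G − V_S = 1.77 − 0.0813 = 1.69 V; V_DS = V_D − V_S = 4.14 − 0.0813 = 4.06 V.
k_n = μ_nC_ox · (W/L) = 2.82 mA/V².
V_ov = V_GS − V_TN = 1.69 − 1.2 = 0.489 V.
Since V_DS = 4.06 V ≥ V_ov = 0.489 V, the device is in saturation.
I_D = ½ k_n V_ov² = 0.5 × 2.82 × 0.489² = 0.337 mA.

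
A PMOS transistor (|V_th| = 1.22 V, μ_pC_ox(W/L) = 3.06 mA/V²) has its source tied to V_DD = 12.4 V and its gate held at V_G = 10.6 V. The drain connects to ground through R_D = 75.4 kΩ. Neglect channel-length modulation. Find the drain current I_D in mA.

V_SG = V_DD − V_G = 12.4 − 10.6 = 1.8 V, so V_ov = 1.8 − 1.22 = 0.58 V.
Assume saturation: I_D = ½ k_p V_ov² = 0.5 × 3.06 × 0.58² = 0.515 mA, giving V_SD = V_DD − I_D R_D = 12.4 − 0.515 × 75.4 = -26.4 V.
But -26.4 V < V_ov = 0.58 V, so the device is actually in triode.
In triode I_D = k_p[V_ov V_SD − ½ V_SD²] and I_D = (V_DD − V_SD)/R_D. Equating: 115 V_SD² − 134.8 V_SD + 12.4 = 0, giving V_SD = 0.101 V (the root below V_ov).
I_D = (12.4 − 0.101) / 75.4 = 0.163 mA.

I_D = 0.163 mA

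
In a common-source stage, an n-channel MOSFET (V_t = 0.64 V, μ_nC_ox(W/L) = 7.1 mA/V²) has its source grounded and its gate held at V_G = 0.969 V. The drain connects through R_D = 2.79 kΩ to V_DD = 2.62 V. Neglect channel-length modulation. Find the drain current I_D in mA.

I_D = 0.384 mA

V_GS = V_G = 0.969 V, so V_ov = 0.969 − 0.64 = 0.329 V.
Assume saturation: I_D = ½ k_n V_ov² = 0.5 × 7.1 × 0.329² = 0.384 mA, giving V_DS = V_DD − I_D R_D = 2.62 − 0.384 × 2.79 = 1.55 V.
V_DS = 1.55 V ≥ V_ov = 0.329 V, confirming saturation.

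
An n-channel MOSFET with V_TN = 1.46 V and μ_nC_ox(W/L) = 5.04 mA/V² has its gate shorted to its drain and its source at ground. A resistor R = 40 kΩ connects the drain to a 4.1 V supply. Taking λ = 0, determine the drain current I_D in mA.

With gate tied to drain, V_GS = V_DS ≥ V_GS − V_TN, so the device is in saturation.
KCL at the drain: ½ k_n (V_GS − V_TN)² = (V_DD − V_GS)/R.
Let x = V_GS − 1.46. Then 101 x² + x − 2.64 = 0, giving x = 0.157 V (positive root), so V_GS = 1.62 V.
I_D = (V_DD − V_GS)/R = (4.1 − 1.62) / 40 = 0.0621 mA.

I_D = 0.0621 mA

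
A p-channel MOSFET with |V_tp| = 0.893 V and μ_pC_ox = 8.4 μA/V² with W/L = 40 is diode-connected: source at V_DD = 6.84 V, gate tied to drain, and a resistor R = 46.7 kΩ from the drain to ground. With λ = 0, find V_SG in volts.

V_SG = 1.70 V

With gate tied to drain, V_SG = V_SD ≥ V_SG − |V_tp|, so the device is in saturation.
k_p = μ_pC_ox · (W/L) = 0.336 mA/V².
KCL at the drain: ½ k_p (V_SG − |V_tp|)² = (V_DD − V_SG)/R.
Let x = V_SG − 0.893. Then 7.85 x² + x − 5.947 = 0, giving x = 0.809 V (positive root), so V_SG = 1.7 V.
I_D = (V_DD − V_SG)/R = (6.84 − 1.7) / 46.7 = 0.11 mA.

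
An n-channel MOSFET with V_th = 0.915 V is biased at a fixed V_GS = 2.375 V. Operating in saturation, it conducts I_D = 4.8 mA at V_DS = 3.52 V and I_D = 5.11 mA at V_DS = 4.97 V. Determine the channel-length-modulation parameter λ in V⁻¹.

λ = 0.0528 V⁻¹

With V_GS fixed, I_D ∝ (1 + λ V_DS) in saturation, so I_D2/I_D1 = (1 + λ V_DS2)/(1 + λ V_DS1).
5.11/4.8 = 1.065 = (1 + 4.97 λ)/(1 + 3.52 λ).
Solving: λ (I_D1 V_DS2 − I_D2 V_DS1) = I_D2 − I_D1, so λ = (5.11 − 4.8) / (4.8 × 4.97 − 5.11 × 3.52) = 0.31 / 5.87 = 0.0528 V⁻¹.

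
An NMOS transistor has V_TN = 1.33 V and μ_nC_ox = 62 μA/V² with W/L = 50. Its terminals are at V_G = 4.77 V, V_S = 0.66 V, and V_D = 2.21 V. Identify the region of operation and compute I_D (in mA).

Triode; I_D = 9.63 mA

V_GS = V_G − V_S = 4.77 − 0.66 = 4.11 V; V_DS = V_D − V_S = 2.21 − 0.66 = 1.55 V.
k_n = μ_nC_ox · (W/L) = 3.1 mA/V².
V_ov = V_GS − V_TN = 4.11 − 1.33 = 2.78 V.
Since V_DS = 1.55 V < V_ov = 2.78 V, the device is in the triode region.
I_D = k_n [V_ov · V_DS − ½ V_DS²] = 3.1 × [2.78 × 1.55 − 0.5 × 1.55²] = 9.63 mA.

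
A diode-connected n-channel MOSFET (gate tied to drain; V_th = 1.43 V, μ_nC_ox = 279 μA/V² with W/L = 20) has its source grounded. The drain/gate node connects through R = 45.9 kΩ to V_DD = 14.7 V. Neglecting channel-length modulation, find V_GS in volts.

V_GS = 1.75 V

With gate tied to drain, V_GS = V_DS ≥ V_GS − V_th, so the device is in saturation.
k_n = μ_nC_ox · (W/L) = 5.58 mA/V².
KCL at the drain: ½ k_n (V_GS − V_th)² = (V_DD − V_GS)/R.
Let x = V_GS − 1.43. Then 128 x² + x − 13.27 = 0, giving x = 0.318 V (positive root), so V_GS = 1.75 V.
I_D = (V_DD − V_GS)/R = (14.7 − 1.75) / 45.9 = 0.282 mA.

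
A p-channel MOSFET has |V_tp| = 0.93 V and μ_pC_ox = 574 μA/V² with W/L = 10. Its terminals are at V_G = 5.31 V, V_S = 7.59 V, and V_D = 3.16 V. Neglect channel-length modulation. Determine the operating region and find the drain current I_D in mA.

V_SG = V_S − V_G = 7.59 − 5.31 = 2.28 V; V_SD = V_S − V_D = 7.59 − 3.16 = 4.43 V.
k_p = μ_pC_ox · (W/L) = 5.74 mA/V².
V_ov = V_SG − |V_tp| = 2.28 − 0.93 = 1.35 V.
Since V_SD = 4.43 V ≥ V_ov = 1.35 V, the device is in saturation.
I_D = ½ k_p V_ov² = 0.5 × 5.74 × 1.35² = 5.23 mA.

Saturation; I_D = 5.23 mA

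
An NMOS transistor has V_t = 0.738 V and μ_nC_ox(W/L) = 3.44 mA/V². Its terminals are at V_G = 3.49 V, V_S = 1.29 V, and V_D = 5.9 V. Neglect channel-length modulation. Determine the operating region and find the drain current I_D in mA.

Saturation; I_D = 3.68 mA

V_GS = V_G − V_S = 3.49 − 1.29 = 2.2 V; V_DS = V_D − V_S = 5.9 − 1.29 = 4.61 V.
V_ov = V_GS − V_t = 2.2 − 0.738 = 1.46 V.
Since V_DS = 4.61 V ≥ V_ov = 1.46 V, the device is in saturation.
I_D = ½ k_n V_ov² = 0.5 × 3.44 × 1.46² = 3.68 mA.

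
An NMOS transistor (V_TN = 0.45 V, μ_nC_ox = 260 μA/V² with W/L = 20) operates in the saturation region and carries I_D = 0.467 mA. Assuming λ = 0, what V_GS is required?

k_n = μ_nC_ox · (W/L) = 5.2 mA/V².
In saturation I_D = ½ k_n (V_GS − V_TN)², so V_GS − V_TN = √(2 I_D / k_n) = √(2 × 0.467 / 5.2) = 0.424 V.
V_GS = 0.45 + 0.424 = 0.874 V.

V_GS = 0.874 V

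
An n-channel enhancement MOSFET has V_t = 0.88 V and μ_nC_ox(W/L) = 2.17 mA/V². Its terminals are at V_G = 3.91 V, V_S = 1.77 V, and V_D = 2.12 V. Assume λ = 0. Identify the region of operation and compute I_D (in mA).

Triode; I_D = 0.824 mA

V_GS = V_G − V_S = 3.91 − 1.77 = 2.14 V; V_DS = V_D − V_S = 2.12 − 1.77 = 0.35 V.
V_ov = V_GS − V_t = 2.14 − 0.88 = 1.26 V.
Since V_DS = 0.35 V < V_ov = 1.26 V, the device is in the triode region.
I_D = k_n [V_ov · V_DS − ½ V_DS²] = 2.17 × [1.26 × 0.35 − 0.5 × 0.35²] = 0.824 mA.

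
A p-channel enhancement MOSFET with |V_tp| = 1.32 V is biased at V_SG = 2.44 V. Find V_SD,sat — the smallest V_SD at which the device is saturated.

V_SD,sat = 1.12 V

The boundary between triode and saturation is V_SD = V_SG − |V_tp| = V_ov.
V_ov = 2.44 − 1.32 = 1.12 V.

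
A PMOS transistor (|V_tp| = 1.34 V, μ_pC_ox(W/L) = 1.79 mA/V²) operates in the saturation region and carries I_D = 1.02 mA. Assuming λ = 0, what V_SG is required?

In saturation I_D = ½ k_p (V_SG − |V_tp|)², so V_SG − |V_tp| = √(2 I_D / k_p) = √(2 × 1.02 / 1.79) = 1.07 V.
V_SG = 1.34 + 1.07 = 2.41 V.

V_SG = 2.41 V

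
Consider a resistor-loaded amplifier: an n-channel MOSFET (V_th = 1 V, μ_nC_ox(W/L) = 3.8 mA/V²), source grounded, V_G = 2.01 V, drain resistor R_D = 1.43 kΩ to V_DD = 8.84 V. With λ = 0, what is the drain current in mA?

I_D = 1.94 mA

V_GS = V_G = 2.01 V, so V_ov = 2.01 − 1 = 1.01 V.
Assume saturation: I_D = ½ k_n V_ov² = 0.5 × 3.8 × 1.01² = 1.94 mA, giving V_DS = V_DD − I_D R_D = 8.84 − 1.94 × 1.43 = 6.07 V.
V_DS = 6.07 V ≥ V_ov = 1.01 V, confirming saturation.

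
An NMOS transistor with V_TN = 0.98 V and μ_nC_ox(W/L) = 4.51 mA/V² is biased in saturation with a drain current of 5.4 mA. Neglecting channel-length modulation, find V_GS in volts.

V_GS = 2.53 V

In saturation I_D = ½ k_n (V_GS − V_TN)², so V_GS − V_TN = √(2 I_D / k_n) = √(2 × 5.4 / 4.51) = 1.55 V.
V_GS = 0.98 + 1.55 = 2.53 V.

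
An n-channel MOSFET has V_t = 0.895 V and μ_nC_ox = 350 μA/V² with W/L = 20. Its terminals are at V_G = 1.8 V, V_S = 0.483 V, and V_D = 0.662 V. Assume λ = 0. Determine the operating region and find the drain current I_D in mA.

V_GS = V_G − V_S = 1.8 − 0.483 = 1.32 V; V_DS = V_D − V_S = 0.662 − 0.483 = 0.179 V.
k_n = μ_nC_ox · (W/L) = 7 mA/V².
V_ov = V_GS − V_t = 1.32 − 0.895 = 0.422 V.
Since V_DS = 0.179 V < V_ov = 0.422 V, the device is in the triode region.
I_D = k_n [V_ov · V_DS − ½ V_DS²] = 7 × [0.422 × 0.179 − 0.5 × 0.179²] = 0.417 mA.

Triode; I_D = 0.417 mA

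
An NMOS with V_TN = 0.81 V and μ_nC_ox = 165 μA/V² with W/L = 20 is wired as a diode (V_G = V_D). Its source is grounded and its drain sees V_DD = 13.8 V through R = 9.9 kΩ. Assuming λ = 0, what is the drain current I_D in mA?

With gate tied to drain, V_GS = V_DS ≥ V_GS − V_TN, so the device is in saturation.
k_n = μ_nC_ox · (W/L) = 3.3 mA/V².
KCL at the drain: ½ k_n (V_GS − V_TN)² = (V_DD − V_GS)/R.
Let x = V_GS − 0.81. Then 16.3 x² + x − 12.99 = 0, giving x = 0.862 V (positive root), so V_GS = 1.67 V.
I_D = (V_DD − V_GS)/R = (13.8 − 1.67) / 9.9 = 1.23 mA.

I_D = 1.23 mA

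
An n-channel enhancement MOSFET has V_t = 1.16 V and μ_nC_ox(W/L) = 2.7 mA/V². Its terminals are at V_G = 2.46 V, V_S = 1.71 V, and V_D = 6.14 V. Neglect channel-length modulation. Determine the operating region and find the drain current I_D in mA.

Cutoff; I_D = 0 mA

V_GS = V_G − V_S = 2.46 − 1.71 = 0.75 V; V_DS = V_D − V_S = 6.14 − 1.71 = 4.43 V.
V_GS = 0.75 V < V_t = 1.16 V, so the transistor is in cutoff.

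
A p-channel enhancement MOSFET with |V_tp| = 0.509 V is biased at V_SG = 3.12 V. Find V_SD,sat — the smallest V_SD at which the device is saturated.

The boundary between triode and saturation is V_SD = V_SG − |V_tp| = V_ov.
V_ov = 3.12 − 0.509 = 2.61 V.

V_SD,sat = 2.61 V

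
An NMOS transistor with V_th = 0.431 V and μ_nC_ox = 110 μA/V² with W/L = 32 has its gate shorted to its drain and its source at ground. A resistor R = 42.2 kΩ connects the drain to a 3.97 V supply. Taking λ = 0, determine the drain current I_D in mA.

With gate tied to drain, V_GS = V_DS ≥ V_GS − V_th, so the device is in saturation.
k_n = μ_nC_ox · (W/L) = 3.52 mA/V².
KCL at the drain: ½ k_n (V_GS − V_th)² = (V_DD − V_GS)/R.
Let x = V_GS − 0.431. Then 74.3 x² + x − 3.539 = 0, giving x = 0.212 V (positive root), so V_GS = 0.643 V.
I_D = (V_DD − V_GS)/R = (3.97 − 0.643) / 42.2 = 0.0788 mA.

I_D = 0.0788 mA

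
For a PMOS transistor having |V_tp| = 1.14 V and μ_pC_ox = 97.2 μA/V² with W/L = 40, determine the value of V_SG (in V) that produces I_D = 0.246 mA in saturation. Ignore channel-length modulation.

k_p = μ_pC_ox · (W/L) = 3.888 mA/V².
In saturation I_D = ½ k_p (V_SG − |V_tp|)², so V_SG − |V_tp| = √(2 I_D / k_p) = √(2 × 0.246 / 3.888) = 0.356 V.
V_SG = 1.14 + 0.356 = 1.5 V.

V_SG = 1.50 V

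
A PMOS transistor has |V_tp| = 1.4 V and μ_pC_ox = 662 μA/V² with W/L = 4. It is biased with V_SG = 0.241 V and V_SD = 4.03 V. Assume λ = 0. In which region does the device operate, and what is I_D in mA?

V_SG = 0.241 V < |V_tp| = 1.4 V, so the transistor is in cutoff.

Cutoff; I_D = 0 mA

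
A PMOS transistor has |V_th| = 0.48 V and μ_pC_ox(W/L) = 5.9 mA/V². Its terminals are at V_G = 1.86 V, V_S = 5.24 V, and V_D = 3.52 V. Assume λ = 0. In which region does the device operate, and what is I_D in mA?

V_SG = V_S − V_G = 5.24 − 1.86 = 3.38 V; V_SD = V_S − V_D = 5.24 − 3.52 = 1.72 V.
V_ov = V_SG − |V_th| = 3.38 − 0.48 = 2.9 V.
Since V_SD = 1.72 V < V_ov = 2.9 V, the device is in the triode region.
I_D = k_p [V_ov · V_SD − ½ V_SD²] = 5.9 × [2.9 × 1.72 − 0.5 × 1.72²] = 20.7 mA.

Triode; I_D = 20.7 mA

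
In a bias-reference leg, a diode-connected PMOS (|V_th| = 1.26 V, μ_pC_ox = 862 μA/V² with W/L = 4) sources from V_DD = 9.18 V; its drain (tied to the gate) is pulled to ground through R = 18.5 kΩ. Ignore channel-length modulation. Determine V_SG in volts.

V_SG = 1.74 V

With gate tied to drain, V_SG = V_SD ≥ V_SG − |V_th|, so the device is in saturation.
k_p = μ_pC_ox · (W/L) = 3.448 mA/V².
KCL at the drain: ½ k_p (V_SG − |V_th|)² = (V_DD − V_SG)/R.
Let x = V_SG − 1.26. Then 31.9 x² + x − 7.92 = 0, giving x = 0.483 V (positive root), so V_SG = 1.74 V.
I_D = (V_DD − V_SG)/R = (9.18 − 1.74) / 18.5 = 0.402 mA.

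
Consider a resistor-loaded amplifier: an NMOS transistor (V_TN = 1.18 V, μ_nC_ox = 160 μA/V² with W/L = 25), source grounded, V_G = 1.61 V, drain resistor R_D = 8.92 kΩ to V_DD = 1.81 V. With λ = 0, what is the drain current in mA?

I_D = 0.188 mA

V_GS = V_G = 1.61 V, so V_ov = 1.61 − 1.18 = 0.43 V.
k_n = μ_nC_ox · (W/L) = 4 mA/V².
Assume saturation: I_D = ½ k_n V_ov² = 0.5 × 4 × 0.43² = 0.37 mA, giving V_DS = V_DD − I_D R_D = 1.81 − 0.37 × 8.92 = -1.49 V.
But -1.49 V < V_ov = 0.43 V, so the device is actually in triode.
In triode I_D = k_n[V_ov V_DS − ½ V_DS²] and I_D = (V_DD − V_DS)/R_D. Equating: 17.8 V_DS² − 16.34 V_DS + 1.81 = 0, giving V_DS = 0.129 V (the root below V_ov).
I_D = (1.81 − 0.129) / 8.92 = 0.188 mA.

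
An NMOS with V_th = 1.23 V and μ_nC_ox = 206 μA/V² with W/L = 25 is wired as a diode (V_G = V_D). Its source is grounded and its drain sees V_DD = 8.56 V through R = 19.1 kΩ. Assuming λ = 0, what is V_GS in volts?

With gate tied to drain, V_GS = V_DS ≥ V_GS − V_th, so the device is in saturation.
k_n = μ_nC_ox · (W/L) = 5.15 mA/V².
KCL at the drain: ½ k_n (V_GS − V_th)² = (V_DD − V_GS)/R.
Let x = V_GS − 1.23. Then 49.2 x² + x − 7.33 = 0, giving x = 0.376 V (positive root), so V_GS = 1.61 V.
I_D = (V_DD − V_GS)/R = (8.56 − 1.61) / 19.1 = 0.364 mA.

V_GS = 1.61 V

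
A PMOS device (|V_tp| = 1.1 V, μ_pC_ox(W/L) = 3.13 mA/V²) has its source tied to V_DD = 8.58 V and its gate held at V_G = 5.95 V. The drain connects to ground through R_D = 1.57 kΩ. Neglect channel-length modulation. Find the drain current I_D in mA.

V_SG = V_DD − V_G = 8.58 − 5.95 = 2.63 V, so V_ov = 2.63 − 1.1 = 1.53 V.
Assume saturation: I_D = ½ k_p V_ov² = 0.5 × 3.13 × 1.53² = 3.66 mA, giving V_SD = V_DD − I_D R_D = 8.58 − 3.66 × 1.57 = 2.83 V.
V_SD = 2.83 V ≥ V_ov = 1.53 V, confirming saturation.

I_D = 3.66 mA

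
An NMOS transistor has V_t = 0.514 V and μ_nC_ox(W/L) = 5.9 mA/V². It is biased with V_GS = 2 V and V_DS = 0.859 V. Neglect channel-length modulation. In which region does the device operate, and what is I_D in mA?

Triode; I_D = 5.35 mA

V_ov = V_GS − V_t = 2 − 0.514 = 1.49 V.
Since V_DS = 0.859 V < V_ov = 1.49 V, the device is in the triode region.
I_D = k_n [V_ov · V_DS − ½ V_DS²] = 5.9 × [1.49 × 0.859 − 0.5 × 0.859²] = 5.35 mA.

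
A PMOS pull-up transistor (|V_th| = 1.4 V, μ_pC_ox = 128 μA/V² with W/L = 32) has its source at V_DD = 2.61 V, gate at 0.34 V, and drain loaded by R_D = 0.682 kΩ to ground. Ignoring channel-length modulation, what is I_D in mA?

V_SG = V_DD − V_G = 2.61 − 0.34 = 2.27 V, so V_ov = 2.27 − 1.4 = 0.87 V.
k_p = μ_pC_ox · (W/L) = 4.096 mA/V².
Assume saturation: I_D = ½ k_p V_ov² = 0.5 × 4.096 × 0.87² = 1.55 mA, giving V_SD = V_DD − I_D R_D = 2.61 − 1.55 × 0.682 = 1.55 V.
V_SD = 1.55 V ≥ V_ov = 0.87 V, confirming saturation.

I_D = 1.55 mA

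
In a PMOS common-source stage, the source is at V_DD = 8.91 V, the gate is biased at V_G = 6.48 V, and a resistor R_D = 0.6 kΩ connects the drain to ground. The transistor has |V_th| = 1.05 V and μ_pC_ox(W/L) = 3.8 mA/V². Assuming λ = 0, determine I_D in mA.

V_SG = V_DD − V_G = 8.91 − 6.48 = 2.43 V, so V_ov = 2.43 − 1.05 = 1.38 V.
Assume saturation: I_D = ½ k_p V_ov² = 0.5 × 3.8 × 1.38² = 3.62 mA, giving V_SD = V_DD − I_D R_D = 8.91 − 3.62 × 0.6 = 6.74 V.
V_SD = 6.74 V ≥ V_ov = 1.38 V, confirming saturation.

I_D = 3.62 mA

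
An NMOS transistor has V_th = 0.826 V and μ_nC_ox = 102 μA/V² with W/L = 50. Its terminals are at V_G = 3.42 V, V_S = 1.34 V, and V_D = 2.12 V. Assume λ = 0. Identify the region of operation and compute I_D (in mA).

V_GS = V_G − V_S = 3.42 − 1.34 = 2.08 V; V_DS = V_D − V_S = 2.12 − 1.34 = 0.78 V.
k_n = μ_nC_ox · (W/L) = 5.1 mA/V².
V_ov = V_GS − V_th = 2.08 − 0.826 = 1.25 V.
Since V_DS = 0.78 V < V_ov = 1.25 V, the device is in the triode region.
I_D = k_n [V_ov · V_DS − ½ V_DS²] = 5.1 × [1.25 × 0.78 − 0.5 × 0.78²] = 3.44 mA.

Triode; I_D = 3.44 mA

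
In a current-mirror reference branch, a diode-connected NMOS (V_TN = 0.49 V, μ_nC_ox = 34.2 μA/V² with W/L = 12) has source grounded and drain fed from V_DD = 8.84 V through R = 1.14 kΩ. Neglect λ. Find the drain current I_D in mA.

With gate tied to drain, V_GS = V_DS ≥ V_GS − V_TN, so the device is in saturation.
k_n = μ_nC_ox · (W/L) = 0.4104 mA/V².
KCL at the drain: ½ k_n (V_GS − V_TN)² = (V_DD − V_GS)/R.
Let x = V_GS − 0.49. Then 0.234 x² + x − 8.35 = 0, giving x = 4.21 V (positive root), so V_GS = 4.7 V.
I_D = (V_DD − V_GS)/R = (8.84 − 4.7) / 1.14 = 3.63 mA.

I_D = 3.63 mA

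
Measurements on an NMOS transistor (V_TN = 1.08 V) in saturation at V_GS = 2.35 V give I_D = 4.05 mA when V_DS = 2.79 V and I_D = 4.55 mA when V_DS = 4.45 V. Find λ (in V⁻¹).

With V_GS fixed, I_D ∝ (1 + λ V_DS) in saturation, so I_D2/I_D1 = (1 + λ V_DS2)/(1 + λ V_DS1).
4.55/4.05 = 1.123 = (1 + 4.45 λ)/(1 + 2.79 λ).
Solving: λ (I_D1 V_DS2 − I_D2 V_DS1) = I_D2 − I_D1, so λ = (4.55 − 4.05) / (4.05 × 4.45 − 4.55 × 2.79) = 0.5 / 5.33 = 0.0938 V⁻¹.

λ = 0.0938 V⁻¹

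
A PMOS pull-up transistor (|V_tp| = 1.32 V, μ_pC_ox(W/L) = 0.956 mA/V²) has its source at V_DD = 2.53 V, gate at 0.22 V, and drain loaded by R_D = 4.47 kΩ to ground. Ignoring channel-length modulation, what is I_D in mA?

V_SG = V_DD − V_G = 2.53 − 0.22 = 2.31 V, so V_ov = 2.31 − 1.32 = 0.99 V.
Assume saturation: I_D = ½ k_p V_ov² = 0.5 × 0.956 × 0.99² = 0.468 mA, giving V_SD = V_DD − I_D R_D = 2.53 − 0.468 × 4.47 = 0.436 V.
But 0.436 V < V_ov = 0.99 V, so the device is actually in triode.
In triode I_D = k_p[V_ov V_SD − ½ V_SD²] and I_D = (V_DD − V_SD)/R_D. Equating: 2.14 V_SD² − 5.231 V_SD + 2.53 = 0, giving V_SD = 0.664 V (the root below V_ov).
I_D = (2.53 − 0.664) / 4.47 = 0.418 mA.

I_D = 0.418 mA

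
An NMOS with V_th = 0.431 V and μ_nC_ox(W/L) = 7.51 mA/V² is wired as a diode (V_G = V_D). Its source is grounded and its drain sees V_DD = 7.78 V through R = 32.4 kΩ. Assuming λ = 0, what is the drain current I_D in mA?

I_D = 0.219 mA

With gate tied to drain, V_GS = V_DS ≥ V_GS − V_th, so the device is in saturation.
KCL at the drain: ½ k_n (V_GS − V_th)² = (V_DD − V_GS)/R.
Let x = V_GS − 0.431. Then 122 x² + x − 7.349 = 0, giving x = 0.242 V (positive root), so V_GS = 0.673 V.
I_D = (V_DD − V_GS)/R = (7.78 − 0.673) / 32.4 = 0.219 mA.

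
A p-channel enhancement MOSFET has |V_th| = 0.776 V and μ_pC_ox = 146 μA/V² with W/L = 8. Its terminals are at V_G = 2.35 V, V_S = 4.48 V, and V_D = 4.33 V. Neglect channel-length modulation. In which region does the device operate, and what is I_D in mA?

Triode; I_D = 0.224 mA

V_SG = V_S − V_G = 4.48 − 2.35 = 2.13 V; V_SD = V_S − V_D = 4.48 − 4.33 = 0.15 V.
k_p = μ_pC_ox · (W/L) = 1.168 mA/V².
V_ov = V_SG − |V_th| = 2.13 − 0.776 = 1.35 V.
Since V_SD = 0.15 V < V_ov = 1.35 V, the device is in the triode region.
I_D = k_p [V_ov · V_SD − ½ V_SD²] = 1.168 × [1.35 × 0.15 − 0.5 × 0.15²] = 0.224 mA.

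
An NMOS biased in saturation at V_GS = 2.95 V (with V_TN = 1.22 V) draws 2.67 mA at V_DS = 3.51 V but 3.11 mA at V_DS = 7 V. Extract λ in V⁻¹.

λ = 0.0566 V⁻¹

With V_GS fixed, I_D ∝ (1 + λ V_DS) in saturation, so I_D2/I_D1 = (1 + λ V_DS2)/(1 + λ V_DS1).
3.11/2.67 = 1.165 = (1 + 7 λ)/(1 + 3.51 λ).
Solving: λ (I_D1 V_DS2 − I_D2 V_DS1) = I_D2 − I_D1, so λ = (3.11 − 2.67) / (2.67 × 7 − 3.11 × 3.51) = 0.44 / 7.77 = 0.0566 V⁻¹.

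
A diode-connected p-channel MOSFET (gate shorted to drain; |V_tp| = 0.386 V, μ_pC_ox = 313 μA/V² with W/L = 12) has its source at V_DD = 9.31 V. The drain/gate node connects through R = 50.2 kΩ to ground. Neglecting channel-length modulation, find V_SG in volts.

With gate tied to drain, V_SG = V_SD ≥ V_SG − |V_tp|, so the device is in saturation.
k_p = μ_pC_ox · (W/L) = 3.756 mA/V².
KCL at the drain: ½ k_p (V_SG − |V_tp|)² = (V_DD − V_SG)/R.
Let x = V_SG − 0.386. Then 94.3 x² + x − 8.924 = 0, giving x = 0.302 V (positive root), so V_SG = 0.688 V.
I_D = (V_DD − V_SG)/R = (9.31 − 0.688) / 50.2 = 0.172 mA.

V_SG = 0.688 V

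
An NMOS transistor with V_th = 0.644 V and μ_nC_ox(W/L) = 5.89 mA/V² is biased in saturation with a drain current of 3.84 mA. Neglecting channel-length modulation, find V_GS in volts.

V_GS = 1.79 V

In saturation I_D = ½ k_n (V_GS − V_th)², so V_GS − V_th = √(2 I_D / k_n) = √(2 × 3.84 / 5.89) = 1.14 V.
V_GS = 0.644 + 1.14 = 1.79 V.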